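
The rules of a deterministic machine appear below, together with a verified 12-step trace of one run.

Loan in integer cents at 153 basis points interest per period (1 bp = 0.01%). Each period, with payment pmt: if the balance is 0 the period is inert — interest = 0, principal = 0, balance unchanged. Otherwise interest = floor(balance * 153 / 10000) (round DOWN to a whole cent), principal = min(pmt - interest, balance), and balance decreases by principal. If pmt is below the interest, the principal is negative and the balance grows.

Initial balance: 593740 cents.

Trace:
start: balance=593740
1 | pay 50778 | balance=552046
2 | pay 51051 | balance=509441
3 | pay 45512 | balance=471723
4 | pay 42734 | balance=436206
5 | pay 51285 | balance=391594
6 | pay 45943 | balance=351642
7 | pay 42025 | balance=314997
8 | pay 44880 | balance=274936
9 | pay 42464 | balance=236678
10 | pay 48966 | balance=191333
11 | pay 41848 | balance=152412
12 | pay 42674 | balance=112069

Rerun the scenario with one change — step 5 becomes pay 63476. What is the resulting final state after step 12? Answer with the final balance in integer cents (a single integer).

(re-executing from step 5 with the substitution; state before step 5: balance=436206)
5 | pay 63476 | balance=379403
6 | pay 45943 | balance=339264
7 | pay 42025 | balance=302429
8 | pay 44880 | balance=262176
9 | pay 42464 | balance=223723
10 | pay 48966 | balance=178179
11 | pay 41848 | balance=139057
12 | pay 42674 | balance=98510

98510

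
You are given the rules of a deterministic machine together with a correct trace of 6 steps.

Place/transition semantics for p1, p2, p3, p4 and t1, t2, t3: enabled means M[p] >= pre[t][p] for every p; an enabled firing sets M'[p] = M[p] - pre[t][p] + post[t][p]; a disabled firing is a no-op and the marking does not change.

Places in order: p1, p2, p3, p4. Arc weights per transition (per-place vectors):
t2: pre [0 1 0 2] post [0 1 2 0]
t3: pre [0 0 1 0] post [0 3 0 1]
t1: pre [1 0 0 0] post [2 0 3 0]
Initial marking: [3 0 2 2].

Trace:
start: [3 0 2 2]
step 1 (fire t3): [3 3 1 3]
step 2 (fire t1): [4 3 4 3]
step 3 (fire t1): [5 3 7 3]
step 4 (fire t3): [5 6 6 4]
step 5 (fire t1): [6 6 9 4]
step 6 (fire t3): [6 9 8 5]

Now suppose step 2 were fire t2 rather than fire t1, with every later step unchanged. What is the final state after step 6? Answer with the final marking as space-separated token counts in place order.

5 9 7 3

(re-executing from step 2 with the substitution; state before step 2: [3 3 1 3])
step 2 (fire t2): [3 3 3 1]
step 3 (fire t1): [4 3 6 1]
step 4 (fire t3): [4 6 5 2]
step 5 (fire t1): [5 6 8 2]
step 6 (fire t3): [5 9 7 3]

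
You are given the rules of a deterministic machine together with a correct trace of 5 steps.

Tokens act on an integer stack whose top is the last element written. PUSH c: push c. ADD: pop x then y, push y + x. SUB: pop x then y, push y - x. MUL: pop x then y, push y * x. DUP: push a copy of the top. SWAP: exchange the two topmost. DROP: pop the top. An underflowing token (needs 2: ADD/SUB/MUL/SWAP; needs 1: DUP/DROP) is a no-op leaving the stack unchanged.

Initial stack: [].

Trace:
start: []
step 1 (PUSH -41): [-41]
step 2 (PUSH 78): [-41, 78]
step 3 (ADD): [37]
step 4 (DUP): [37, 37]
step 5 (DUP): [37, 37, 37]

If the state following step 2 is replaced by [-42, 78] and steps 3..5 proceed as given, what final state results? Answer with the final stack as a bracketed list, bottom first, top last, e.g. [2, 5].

state after step 2 := [-42, 78]
step 3 (ADD): [36]
step 4 (DUP): [36, 36]
step 5 (DUP): [36, 36, 36]

[36, 36, 36]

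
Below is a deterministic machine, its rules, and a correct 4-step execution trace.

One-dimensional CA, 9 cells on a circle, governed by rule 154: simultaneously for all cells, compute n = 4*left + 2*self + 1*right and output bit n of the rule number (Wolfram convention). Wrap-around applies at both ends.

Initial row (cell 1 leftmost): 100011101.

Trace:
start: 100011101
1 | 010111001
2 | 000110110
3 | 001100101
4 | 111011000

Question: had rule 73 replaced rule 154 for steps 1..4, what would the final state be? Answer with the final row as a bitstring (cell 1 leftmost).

101000101

(re-executing steps 1..4 under rule 73; state before step 1: 100011101)
1 | 101010101
2 | 100000001
3 | 101111101
4 | 101000101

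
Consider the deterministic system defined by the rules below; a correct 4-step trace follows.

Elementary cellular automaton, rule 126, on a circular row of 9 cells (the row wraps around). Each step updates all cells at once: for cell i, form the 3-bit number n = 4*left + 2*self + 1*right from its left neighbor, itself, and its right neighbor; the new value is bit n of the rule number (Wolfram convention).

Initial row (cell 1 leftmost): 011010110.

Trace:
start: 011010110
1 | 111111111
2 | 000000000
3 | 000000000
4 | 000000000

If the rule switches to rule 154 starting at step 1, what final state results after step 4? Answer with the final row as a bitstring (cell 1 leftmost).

(re-executing steps 1..4 under rule 154; state before step 1: 011010110)
1 | 110000101
2 | 101001001
3 | 000110111
4 | 101100110

101100110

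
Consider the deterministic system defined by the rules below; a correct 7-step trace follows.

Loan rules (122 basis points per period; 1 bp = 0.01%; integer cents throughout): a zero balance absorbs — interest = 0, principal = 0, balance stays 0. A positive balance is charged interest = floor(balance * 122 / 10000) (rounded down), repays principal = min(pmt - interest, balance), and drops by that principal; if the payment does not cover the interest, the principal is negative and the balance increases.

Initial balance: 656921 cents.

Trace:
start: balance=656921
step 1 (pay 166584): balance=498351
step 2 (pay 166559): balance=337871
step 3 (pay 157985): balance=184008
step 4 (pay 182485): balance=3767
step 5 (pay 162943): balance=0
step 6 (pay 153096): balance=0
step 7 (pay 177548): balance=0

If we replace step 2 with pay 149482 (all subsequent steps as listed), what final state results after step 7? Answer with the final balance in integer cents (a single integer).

(re-executing from step 2 with the substitution; state before step 2: balance=498351)
step 2 (pay 149482): balance=354948
step 3 (pay 157985): balance=201293
step 4 (pay 182485): balance=21263
step 5 (pay 162943): balance=0
step 6 (pay 153096): balance=0
step 7 (pay 177548): balance=0

0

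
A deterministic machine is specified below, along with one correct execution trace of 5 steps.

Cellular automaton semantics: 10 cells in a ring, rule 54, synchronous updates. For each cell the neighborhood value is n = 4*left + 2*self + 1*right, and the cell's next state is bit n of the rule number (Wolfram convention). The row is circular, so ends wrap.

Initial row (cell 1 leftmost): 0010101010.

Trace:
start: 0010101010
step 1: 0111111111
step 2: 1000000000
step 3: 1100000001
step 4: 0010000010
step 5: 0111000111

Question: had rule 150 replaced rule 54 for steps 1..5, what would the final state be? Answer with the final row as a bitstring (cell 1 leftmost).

(re-executing steps 1..5 under rule 150; state before step 1: 0010101010)
step 1: 0110101011
step 2: 0000101000
step 3: 0001101100
step 4: 0010000010
step 5: 0111000111

0111000111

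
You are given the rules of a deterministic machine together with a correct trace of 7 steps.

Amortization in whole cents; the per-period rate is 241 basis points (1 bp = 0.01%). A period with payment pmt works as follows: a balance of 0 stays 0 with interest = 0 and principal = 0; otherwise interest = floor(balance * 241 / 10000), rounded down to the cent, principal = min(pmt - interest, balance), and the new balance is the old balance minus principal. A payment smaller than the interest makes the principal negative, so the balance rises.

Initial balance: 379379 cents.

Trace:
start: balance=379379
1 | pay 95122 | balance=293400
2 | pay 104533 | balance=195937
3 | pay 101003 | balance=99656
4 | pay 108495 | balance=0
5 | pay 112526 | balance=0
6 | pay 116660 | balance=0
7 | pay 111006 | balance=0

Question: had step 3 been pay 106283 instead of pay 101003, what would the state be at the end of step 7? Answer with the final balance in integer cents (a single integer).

(re-executing from step 3 with the substitution; state before step 3: balance=195937)
3 | pay 106283 | balance=94376
4 | pay 108495 | balance=0
5 | pay 112526 | balance=0
6 | pay 116660 | balance=0
7 | pay 111006 | balance=0

0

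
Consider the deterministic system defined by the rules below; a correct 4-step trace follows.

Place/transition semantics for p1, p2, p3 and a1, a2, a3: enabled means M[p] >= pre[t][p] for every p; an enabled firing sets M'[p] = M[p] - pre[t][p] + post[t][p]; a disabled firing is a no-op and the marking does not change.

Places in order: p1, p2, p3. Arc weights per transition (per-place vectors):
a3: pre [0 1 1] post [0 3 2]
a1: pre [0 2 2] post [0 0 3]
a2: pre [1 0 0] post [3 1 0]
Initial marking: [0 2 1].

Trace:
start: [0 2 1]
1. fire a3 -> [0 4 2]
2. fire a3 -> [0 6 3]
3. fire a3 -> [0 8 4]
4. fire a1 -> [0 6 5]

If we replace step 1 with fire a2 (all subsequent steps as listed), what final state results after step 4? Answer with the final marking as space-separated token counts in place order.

(re-executing from step 1 with the substitution; state before step 1: [0 2 1])
1. fire a2 -> [0 2 1]
2. fire a3 -> [0 4 2]
3. fire a3 -> [0 6 3]
4. fire a1 -> [0 4 4]

0 4 4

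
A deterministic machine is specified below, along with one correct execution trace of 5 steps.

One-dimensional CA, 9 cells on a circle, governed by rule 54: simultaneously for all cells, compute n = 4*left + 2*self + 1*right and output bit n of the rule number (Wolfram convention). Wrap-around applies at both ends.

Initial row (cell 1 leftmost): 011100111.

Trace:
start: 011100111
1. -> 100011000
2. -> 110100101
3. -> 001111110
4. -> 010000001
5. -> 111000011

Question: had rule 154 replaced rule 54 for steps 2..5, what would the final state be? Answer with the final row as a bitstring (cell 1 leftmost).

(re-executing steps 2..5 under rule 154; state before step 2: 100011000)
2. -> 010110101
3. -> 000100000
4. -> 001010000
5. -> 010001000

010001000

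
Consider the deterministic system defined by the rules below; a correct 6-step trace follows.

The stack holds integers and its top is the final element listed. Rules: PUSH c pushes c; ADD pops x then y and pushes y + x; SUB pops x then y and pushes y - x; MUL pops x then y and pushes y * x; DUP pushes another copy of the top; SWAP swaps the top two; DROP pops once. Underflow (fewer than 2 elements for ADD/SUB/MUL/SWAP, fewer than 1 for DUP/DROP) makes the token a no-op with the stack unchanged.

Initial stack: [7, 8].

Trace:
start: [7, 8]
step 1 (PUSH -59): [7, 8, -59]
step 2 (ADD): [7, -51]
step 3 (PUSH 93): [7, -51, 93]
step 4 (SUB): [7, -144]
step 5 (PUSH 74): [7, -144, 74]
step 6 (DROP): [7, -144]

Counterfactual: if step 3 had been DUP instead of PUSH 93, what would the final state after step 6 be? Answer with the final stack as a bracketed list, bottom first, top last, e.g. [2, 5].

[7, 0]

(re-executing from step 3 with the substitution; state before step 3: [7, -51])
step 3 (DUP): [7, -51, -51]
step 4 (SUB): [7, 0]
step 5 (PUSH 74): [7, 0, 74]
step 6 (DROP): [7, 0]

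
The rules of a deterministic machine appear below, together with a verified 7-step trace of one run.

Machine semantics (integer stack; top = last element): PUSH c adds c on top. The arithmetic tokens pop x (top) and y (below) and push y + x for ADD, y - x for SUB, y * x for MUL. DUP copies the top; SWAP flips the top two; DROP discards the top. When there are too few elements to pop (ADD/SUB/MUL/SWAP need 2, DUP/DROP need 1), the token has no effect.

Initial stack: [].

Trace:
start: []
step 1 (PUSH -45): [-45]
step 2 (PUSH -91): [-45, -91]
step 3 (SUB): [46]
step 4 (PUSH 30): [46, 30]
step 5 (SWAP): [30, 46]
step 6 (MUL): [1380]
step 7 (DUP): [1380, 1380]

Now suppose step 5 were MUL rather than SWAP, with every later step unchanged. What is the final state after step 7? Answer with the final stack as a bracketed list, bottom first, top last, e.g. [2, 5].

(re-executing from step 5 with the substitution; state before step 5: [46, 30])
step 5 (MUL): [1380]
step 6 (MUL): [1380]
step 7 (DUP): [1380, 1380]

[1380, 1380]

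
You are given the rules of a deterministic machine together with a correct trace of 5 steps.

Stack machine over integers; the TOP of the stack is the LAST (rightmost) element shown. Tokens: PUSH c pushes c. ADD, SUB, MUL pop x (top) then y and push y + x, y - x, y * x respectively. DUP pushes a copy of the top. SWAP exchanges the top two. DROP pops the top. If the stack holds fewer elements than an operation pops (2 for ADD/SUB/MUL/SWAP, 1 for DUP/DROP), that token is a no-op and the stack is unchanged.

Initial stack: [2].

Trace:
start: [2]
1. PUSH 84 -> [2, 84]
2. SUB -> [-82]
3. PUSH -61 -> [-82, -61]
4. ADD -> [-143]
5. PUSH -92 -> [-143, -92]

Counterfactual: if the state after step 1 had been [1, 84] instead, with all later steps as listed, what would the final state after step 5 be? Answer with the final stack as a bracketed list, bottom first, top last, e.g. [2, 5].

state after step 1 := [1, 84]
2. SUB -> [-83]
3. PUSH -61 -> [-83, -61]
4. ADD -> [-144]
5. PUSH -92 -> [-144, -92]

[-144, -92]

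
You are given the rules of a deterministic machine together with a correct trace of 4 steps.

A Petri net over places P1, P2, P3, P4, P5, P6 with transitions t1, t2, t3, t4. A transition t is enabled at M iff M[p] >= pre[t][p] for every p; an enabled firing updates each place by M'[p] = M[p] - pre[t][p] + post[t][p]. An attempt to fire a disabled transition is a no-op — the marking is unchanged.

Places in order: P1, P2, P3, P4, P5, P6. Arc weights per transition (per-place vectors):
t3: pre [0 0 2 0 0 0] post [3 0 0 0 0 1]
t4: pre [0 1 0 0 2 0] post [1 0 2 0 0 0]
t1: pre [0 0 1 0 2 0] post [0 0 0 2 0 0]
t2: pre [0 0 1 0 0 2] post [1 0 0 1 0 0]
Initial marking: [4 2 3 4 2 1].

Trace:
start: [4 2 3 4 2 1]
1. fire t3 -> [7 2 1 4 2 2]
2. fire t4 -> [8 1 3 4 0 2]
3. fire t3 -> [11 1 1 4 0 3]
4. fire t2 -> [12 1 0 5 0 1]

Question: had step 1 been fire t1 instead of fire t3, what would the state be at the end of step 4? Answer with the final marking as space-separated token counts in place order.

(re-executing from step 1 with the substitution; state before step 1: [4 2 3 4 2 1])
1. fire t1 -> [4 2 2 6 0 1]
2. fire t4 -> [4 2 2 6 0 1]
3. fire t3 -> [7 2 0 6 0 2]
4. fire t2 -> [7 2 0 6 0 2]

7 2 0 6 0 2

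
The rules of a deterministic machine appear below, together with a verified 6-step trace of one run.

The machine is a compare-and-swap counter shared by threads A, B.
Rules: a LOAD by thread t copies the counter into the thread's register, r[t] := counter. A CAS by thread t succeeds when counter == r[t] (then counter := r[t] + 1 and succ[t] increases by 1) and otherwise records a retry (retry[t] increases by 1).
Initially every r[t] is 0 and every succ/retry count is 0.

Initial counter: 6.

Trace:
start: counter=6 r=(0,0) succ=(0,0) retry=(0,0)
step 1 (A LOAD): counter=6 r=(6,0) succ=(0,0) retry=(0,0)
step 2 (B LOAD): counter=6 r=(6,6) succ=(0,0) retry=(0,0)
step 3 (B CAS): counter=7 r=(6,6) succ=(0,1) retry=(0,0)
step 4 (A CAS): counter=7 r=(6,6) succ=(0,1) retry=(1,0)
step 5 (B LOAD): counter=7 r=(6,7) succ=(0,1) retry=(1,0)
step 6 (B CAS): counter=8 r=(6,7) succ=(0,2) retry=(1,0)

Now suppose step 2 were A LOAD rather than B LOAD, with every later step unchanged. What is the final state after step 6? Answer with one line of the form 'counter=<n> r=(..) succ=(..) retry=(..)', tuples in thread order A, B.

counter=8 r=(6,7) succ=(1,1) retry=(0,1)

(re-executing from step 2 with the substitution; state before step 2: counter=6 r=(6,0) succ=(0,0) retry=(0,0))
step 2 (A LOAD): counter=6 r=(6,0) succ=(0,0) retry=(0,0)
step 3 (B CAS): counter=6 r=(6,0) succ=(0,0) retry=(0,1)
step 4 (A CAS): counter=7 r=(6,0) succ=(1,0) retry=(0,1)
step 5 (B LOAD): counter=7 r=(6,7) succ=(1,0) retry=(0,1)
step 6 (B CAS): counter=8 r=(6,7) succ=(1,1) retry=(0,1)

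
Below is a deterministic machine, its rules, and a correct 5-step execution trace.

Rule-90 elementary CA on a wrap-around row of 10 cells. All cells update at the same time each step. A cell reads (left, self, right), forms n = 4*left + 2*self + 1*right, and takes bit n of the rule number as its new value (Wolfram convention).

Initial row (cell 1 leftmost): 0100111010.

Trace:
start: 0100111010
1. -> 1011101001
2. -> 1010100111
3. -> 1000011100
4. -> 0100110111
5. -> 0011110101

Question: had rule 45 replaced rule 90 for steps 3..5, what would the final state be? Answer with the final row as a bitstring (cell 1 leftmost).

(re-executing steps 3..5 under rule 45; state before step 3: 1010100111)
3. -> 0111100100
4. -> 0100000101
5. -> 1101110111

1101110111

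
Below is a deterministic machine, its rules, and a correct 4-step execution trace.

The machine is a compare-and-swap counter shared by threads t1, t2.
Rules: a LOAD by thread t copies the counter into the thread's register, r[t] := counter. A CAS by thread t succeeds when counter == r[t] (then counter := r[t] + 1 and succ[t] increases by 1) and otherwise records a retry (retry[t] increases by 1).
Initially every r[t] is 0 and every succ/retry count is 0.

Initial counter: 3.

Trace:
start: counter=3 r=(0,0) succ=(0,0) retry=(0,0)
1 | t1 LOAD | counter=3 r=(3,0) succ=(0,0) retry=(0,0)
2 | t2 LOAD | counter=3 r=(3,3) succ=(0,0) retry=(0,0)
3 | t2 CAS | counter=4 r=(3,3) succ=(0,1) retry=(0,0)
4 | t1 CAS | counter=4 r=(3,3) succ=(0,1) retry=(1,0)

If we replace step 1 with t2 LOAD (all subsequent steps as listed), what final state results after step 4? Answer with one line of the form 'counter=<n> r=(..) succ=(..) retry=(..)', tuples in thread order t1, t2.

(re-executing from step 1 with the substitution; state before step 1: counter=3 r=(0,0) succ=(0,0) retry=(0,0))
1 | t2 LOAD | counter=3 r=(0,3) succ=(0,0) retry=(0,0)
2 | t2 LOAD | counter=3 r=(0,3) succ=(0,0) retry=(0,0)
3 | t2 CAS | counter=4 r=(0,3) succ=(0,1) retry=(0,0)
4 | t1 CAS | counter=4 r=(0,3) succ=(0,1) retry=(1,0)

counter=4 r=(0,3) succ=(0,1) retry=(1,0)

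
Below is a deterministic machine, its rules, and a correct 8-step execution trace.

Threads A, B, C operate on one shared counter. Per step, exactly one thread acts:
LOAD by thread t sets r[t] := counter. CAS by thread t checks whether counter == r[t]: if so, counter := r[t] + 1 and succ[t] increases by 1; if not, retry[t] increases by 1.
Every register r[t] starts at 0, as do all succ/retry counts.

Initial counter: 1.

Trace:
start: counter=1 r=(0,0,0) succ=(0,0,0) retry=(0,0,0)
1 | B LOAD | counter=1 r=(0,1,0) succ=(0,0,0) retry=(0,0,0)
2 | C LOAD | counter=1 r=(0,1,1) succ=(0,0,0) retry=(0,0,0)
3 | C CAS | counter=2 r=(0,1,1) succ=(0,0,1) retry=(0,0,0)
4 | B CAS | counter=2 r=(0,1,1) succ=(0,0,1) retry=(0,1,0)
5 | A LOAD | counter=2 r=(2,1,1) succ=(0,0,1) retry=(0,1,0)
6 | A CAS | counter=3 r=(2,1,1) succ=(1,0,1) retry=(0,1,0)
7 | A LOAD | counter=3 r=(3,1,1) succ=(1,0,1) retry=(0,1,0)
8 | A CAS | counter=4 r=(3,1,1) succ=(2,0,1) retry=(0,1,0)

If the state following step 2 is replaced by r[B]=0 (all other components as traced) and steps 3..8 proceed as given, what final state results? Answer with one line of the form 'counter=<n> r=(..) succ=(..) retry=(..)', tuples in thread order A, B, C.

state after step 2 := counter=1 r=(0,0,1) succ=(0,0,0) retry=(0,0,0)
3 | C CAS | counter=2 r=(0,0,1) succ=(0,0,1) retry=(0,0,0)
4 | B CAS | counter=2 r=(0,0,1) succ=(0,0,1) retry=(0,1,0)
5 | A LOAD | counter=2 r=(2,0,1) succ=(0,0,1) retry=(0,1,0)
6 | A CAS | counter=3 r=(2,0,1) succ=(1,0,1) retry=(0,1,0)
7 | A LOAD | counter=3 r=(3,0,1) succ=(1,0,1) retry=(0,1,0)
8 | A CAS | counter=4 r=(3,0,1) succ=(2,0,1) retry=(0,1,0)

counter=4 r=(3,0,1) succ=(2,0,1) retry=(0,1,0)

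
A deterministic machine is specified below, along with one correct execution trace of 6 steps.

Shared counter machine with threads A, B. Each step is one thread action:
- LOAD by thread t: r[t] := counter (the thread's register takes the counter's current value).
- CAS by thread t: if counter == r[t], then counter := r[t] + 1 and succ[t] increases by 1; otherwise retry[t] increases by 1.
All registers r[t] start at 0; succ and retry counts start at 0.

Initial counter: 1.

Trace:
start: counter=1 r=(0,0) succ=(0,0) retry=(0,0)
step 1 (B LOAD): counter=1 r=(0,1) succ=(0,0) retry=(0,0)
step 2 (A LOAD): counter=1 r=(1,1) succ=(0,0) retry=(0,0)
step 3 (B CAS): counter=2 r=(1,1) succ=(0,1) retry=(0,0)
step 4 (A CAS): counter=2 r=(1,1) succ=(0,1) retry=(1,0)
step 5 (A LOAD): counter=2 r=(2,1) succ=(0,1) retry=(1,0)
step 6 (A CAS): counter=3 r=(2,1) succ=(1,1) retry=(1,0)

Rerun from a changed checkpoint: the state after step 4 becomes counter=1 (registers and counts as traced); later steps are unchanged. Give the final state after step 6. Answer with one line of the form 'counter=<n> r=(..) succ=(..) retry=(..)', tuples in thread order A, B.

counter=2 r=(1,1) succ=(1,1) retry=(1,0)

state after step 4 := counter=1 r=(1,1) succ=(0,1) retry=(1,0)
step 5 (A LOAD): counter=1 r=(1,1) succ=(0,1) retry=(1,0)
step 6 (A CAS): counter=2 r=(1,1) succ=(1,1) retry=(1,0)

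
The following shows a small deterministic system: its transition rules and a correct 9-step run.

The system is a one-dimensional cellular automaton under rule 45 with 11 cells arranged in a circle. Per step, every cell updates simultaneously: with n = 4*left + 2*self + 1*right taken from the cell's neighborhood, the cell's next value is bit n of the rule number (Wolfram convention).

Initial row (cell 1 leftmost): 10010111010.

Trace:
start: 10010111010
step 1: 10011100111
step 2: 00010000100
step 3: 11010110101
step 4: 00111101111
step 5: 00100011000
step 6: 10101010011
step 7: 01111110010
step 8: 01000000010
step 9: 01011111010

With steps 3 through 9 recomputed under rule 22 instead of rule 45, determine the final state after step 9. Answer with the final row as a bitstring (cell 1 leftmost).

01000110001

(re-executing steps 3..9 under rule 22; state before step 3: 00010000100)
step 3: 00111001110
step 4: 01000110001
step 5: 01101001011
step 6: 00001111000
step 7: 00010000100
step 8: 00111001110
step 9: 01000110001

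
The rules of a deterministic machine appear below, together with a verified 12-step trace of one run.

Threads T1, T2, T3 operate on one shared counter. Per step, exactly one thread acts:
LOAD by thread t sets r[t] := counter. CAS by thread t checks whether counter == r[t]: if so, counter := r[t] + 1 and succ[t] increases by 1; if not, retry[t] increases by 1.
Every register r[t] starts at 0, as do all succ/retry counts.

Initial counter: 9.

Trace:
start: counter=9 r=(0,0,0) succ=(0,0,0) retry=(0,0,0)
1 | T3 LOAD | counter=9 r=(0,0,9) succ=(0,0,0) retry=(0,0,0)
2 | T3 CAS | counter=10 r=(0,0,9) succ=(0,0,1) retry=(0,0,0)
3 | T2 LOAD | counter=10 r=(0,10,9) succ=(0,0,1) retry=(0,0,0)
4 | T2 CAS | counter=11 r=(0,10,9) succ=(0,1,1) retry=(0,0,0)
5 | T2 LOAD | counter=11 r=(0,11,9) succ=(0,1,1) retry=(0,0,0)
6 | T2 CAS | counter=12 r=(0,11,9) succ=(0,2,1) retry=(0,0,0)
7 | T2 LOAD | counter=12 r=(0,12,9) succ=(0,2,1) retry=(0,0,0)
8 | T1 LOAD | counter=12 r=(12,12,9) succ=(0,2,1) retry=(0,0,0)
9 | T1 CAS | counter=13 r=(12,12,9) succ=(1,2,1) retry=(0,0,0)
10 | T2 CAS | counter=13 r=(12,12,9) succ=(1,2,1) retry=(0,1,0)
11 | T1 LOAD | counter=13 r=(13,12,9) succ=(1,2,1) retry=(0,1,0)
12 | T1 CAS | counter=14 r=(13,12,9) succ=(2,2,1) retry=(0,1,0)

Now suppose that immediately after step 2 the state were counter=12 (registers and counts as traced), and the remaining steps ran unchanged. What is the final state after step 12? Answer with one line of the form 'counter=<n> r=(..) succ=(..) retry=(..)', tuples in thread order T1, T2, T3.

state after step 2 := counter=12 r=(0,0,9) succ=(0,0,1) retry=(0,0,0)
3 | T2 LOAD | counter=12 r=(0,12,9) succ=(0,0,1) retry=(0,0,0)
4 | T2 CAS | counter=13 r=(0,12,9) succ=(0,1,1) retry=(0,0,0)
5 | T2 LOAD | counter=13 r=(0,13,9) succ=(0,1,1) retry=(0,0,0)
6 | T2 CAS | counter=14 r=(0,13,9) succ=(0,2,1) retry=(0,0,0)
7 | T2 LOAD | counter=14 r=(0,14,9) succ=(0,2,1) retry=(0,0,0)
8 | T1 LOAD | counter=14 r=(14,14,9) succ=(0,2,1) retry=(0,0,0)
9 | T1 CAS | counter=15 r=(14,14,9) succ=(1,2,1) retry=(0,0,0)
10 | T2 CAS | counter=15 r=(14,14,9) succ=(1,2,1) retry=(0,1,0)
11 | T1 LOAD | counter=15 r=(15,14,9) succ=(1,2,1) retry=(0,1,0)
12 | T1 CAS | counter=16 r=(15,14,9) succ=(2,2,1) retry=(0,1,0)

counter=16 r=(15,14,9) succ=(2,2,1) retry=(0,1,0)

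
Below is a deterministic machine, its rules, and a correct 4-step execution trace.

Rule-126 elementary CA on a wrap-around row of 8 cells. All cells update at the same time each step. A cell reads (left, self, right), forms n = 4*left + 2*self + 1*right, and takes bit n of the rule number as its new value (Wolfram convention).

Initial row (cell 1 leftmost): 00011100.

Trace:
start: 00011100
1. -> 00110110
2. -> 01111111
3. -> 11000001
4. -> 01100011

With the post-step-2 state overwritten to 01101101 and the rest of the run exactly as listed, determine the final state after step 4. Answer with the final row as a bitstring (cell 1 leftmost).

state after step 2 := 01101101
3. -> 11111111
4. -> 00000000

00000000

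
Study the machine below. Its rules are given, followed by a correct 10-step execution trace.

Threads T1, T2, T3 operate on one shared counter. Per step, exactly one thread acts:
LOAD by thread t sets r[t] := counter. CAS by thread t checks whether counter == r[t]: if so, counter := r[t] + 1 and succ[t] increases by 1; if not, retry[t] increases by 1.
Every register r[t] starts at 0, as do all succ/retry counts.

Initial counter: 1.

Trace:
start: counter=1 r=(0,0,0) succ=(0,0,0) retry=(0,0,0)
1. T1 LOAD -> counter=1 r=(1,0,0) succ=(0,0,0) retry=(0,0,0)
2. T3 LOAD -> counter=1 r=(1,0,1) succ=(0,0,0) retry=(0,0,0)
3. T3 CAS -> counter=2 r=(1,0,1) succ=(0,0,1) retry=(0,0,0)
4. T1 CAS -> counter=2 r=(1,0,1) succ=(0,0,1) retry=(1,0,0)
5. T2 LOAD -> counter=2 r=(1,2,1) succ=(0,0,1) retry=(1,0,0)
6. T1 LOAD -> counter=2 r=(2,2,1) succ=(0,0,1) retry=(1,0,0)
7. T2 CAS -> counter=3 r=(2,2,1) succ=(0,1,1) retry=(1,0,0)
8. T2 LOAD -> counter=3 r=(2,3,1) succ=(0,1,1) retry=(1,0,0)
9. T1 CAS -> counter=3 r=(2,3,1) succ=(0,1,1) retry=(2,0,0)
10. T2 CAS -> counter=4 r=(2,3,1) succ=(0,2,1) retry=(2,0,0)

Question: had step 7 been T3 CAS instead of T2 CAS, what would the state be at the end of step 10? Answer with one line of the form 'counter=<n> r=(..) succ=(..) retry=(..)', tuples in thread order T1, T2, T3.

(re-executing from step 7 with the substitution; state before step 7: counter=2 r=(2,2,1) succ=(0,0,1) retry=(1,0,0))
7. T3 CAS -> counter=2 r=(2,2,1) succ=(0,0,1) retry=(1,0,1)
8. T2 LOAD -> counter=2 r=(2,2,1) succ=(0,0,1) retry=(1,0,1)
9. T1 CAS -> counter=3 r=(2,2,1) succ=(1,0,1) retry=(1,0,1)
10. T2 CAS -> counter=3 r=(2,2,1) succ=(1,0,1) retry=(1,1,1)

counter=3 r=(2,2,1) succ=(1,0,1) retry=(1,1,1)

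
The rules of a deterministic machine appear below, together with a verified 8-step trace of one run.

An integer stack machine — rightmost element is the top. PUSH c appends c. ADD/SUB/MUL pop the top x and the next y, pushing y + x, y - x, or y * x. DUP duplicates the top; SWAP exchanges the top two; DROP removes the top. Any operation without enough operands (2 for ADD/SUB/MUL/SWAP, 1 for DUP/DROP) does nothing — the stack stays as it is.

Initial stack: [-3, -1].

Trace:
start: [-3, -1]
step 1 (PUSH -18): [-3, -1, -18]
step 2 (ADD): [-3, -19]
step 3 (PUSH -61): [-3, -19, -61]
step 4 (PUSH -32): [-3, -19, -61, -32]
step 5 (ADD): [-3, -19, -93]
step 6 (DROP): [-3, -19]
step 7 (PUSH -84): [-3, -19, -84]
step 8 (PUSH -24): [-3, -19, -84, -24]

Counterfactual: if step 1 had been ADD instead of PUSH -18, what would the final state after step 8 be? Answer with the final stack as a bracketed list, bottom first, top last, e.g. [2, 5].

[-4, -84, -24]

(re-executing from step 1 with the substitution; state before step 1: [-3, -1])
step 1 (ADD): [-4]
step 2 (ADD): [-4]
step 3 (PUSH -61): [-4, -61]
step 4 (PUSH -32): [-4, -61, -32]
step 5 (ADD): [-4, -93]
step 6 (DROP): [-4]
step 7 (PUSH -84): [-4, -84]
step 8 (PUSH -24): [-4, -84, -24]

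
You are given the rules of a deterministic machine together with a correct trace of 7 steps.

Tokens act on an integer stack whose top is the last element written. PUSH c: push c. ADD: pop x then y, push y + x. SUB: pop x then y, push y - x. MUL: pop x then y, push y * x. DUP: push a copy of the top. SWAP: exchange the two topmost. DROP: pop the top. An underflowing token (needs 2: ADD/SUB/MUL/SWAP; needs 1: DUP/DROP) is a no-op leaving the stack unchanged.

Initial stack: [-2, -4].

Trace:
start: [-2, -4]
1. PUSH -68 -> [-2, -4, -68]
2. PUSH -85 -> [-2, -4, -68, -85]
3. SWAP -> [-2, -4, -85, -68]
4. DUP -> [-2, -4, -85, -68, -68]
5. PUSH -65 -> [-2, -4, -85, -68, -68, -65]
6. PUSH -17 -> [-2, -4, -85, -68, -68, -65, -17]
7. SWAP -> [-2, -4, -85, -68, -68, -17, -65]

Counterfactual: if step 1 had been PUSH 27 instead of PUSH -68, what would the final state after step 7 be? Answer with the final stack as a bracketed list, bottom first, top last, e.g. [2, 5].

(re-executing from step 1 with the substitution; state before step 1: [-2, -4])
1. PUSH 27 -> [-2, -4, 27]
2. PUSH -85 -> [-2, -4, 27, -85]
3. SWAP -> [-2, -4, -85, 27]
4. DUP -> [-2, -4, -85, 27, 27]
5. PUSH -65 -> [-2, -4, -85, 27, 27, -65]
6. PUSH -17 -> [-2, -4, -85, 27, 27, -65, -17]
7. SWAP -> [-2, -4, -85, 27, 27, -17, -65]

[-2, -4, -85, 27, 27, -17, -65]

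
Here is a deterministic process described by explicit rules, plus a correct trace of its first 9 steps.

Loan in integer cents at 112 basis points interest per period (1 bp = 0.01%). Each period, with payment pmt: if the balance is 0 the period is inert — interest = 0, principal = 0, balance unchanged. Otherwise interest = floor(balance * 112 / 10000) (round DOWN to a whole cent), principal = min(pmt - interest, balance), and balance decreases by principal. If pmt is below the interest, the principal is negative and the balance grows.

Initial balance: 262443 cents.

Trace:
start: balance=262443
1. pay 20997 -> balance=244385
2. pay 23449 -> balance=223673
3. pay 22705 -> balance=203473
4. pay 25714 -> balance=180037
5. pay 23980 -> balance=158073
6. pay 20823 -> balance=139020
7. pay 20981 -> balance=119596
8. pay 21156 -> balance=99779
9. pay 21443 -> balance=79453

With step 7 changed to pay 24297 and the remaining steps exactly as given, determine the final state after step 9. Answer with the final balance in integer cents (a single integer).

(re-executing from step 7 with the substitution; state before step 7: balance=139020)
7. pay 24297 -> balance=116280
8. pay 21156 -> balance=96426
9. pay 21443 -> balance=76062

76062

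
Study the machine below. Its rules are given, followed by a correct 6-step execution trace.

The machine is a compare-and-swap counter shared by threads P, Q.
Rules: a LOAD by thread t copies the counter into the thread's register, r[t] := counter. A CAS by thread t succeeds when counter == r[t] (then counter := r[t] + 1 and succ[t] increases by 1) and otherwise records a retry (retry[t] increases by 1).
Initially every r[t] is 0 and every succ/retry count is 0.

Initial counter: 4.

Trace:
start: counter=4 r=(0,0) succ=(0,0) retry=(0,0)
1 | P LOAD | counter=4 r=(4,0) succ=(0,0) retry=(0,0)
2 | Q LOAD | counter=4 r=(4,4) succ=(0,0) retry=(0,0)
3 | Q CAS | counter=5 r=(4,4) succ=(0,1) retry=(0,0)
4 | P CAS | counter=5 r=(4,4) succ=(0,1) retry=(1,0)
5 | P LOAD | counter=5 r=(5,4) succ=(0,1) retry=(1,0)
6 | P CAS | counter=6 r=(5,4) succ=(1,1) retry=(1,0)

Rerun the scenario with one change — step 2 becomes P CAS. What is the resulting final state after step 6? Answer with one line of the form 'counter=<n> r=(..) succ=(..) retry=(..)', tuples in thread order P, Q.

(re-executing from step 2 with the substitution; state before step 2: counter=4 r=(4,0) succ=(0,0) retry=(0,0))
2 | P CAS | counter=5 r=(4,0) succ=(1,0) retry=(0,0)
3 | Q CAS | counter=5 r=(4,0) succ=(1,0) retry=(0,1)
4 | P CAS | counter=5 r=(4,0) succ=(1,0) retry=(1,1)
5 | P LOAD | counter=5 r=(5,0) succ=(1,0) retry=(1,1)
6 | P CAS | counter=6 r=(5,0) succ=(2,0) retry=(1,1)

counter=6 r=(5,0) succ=(2,0) retry=(1,1)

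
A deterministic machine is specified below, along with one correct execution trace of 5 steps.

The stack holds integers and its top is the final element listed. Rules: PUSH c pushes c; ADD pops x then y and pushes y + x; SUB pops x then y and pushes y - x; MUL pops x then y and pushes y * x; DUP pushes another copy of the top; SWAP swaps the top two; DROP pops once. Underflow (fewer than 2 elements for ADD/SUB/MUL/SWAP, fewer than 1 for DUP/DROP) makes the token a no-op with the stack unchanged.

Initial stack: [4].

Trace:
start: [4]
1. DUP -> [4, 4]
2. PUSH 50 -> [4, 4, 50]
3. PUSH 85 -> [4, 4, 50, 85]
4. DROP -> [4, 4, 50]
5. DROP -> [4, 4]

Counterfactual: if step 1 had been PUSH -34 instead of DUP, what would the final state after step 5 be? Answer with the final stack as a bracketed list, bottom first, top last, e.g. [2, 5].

(re-executing from step 1 with the substitution; state before step 1: [4])
1. PUSH -34 -> [4, -34]
2. PUSH 50 -> [4, -34, 50]
3. PUSH 85 -> [4, -34, 50, 85]
4. DROP -> [4, -34, 50]
5. DROP -> [4, -34]

[4, -34]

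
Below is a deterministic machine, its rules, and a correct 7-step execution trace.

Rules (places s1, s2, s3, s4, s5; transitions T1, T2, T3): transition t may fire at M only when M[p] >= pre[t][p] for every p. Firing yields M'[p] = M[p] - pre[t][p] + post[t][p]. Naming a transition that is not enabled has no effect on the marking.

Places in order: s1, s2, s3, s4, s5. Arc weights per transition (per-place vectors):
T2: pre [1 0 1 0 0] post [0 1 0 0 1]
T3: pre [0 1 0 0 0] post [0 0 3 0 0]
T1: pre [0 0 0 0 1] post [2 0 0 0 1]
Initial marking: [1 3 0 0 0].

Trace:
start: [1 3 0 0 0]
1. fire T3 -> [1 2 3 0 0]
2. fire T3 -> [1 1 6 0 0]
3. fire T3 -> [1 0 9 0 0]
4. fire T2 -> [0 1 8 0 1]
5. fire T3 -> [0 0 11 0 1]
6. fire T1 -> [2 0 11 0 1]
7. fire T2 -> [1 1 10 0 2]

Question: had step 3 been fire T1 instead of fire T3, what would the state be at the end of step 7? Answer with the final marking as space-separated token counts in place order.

1 2 7 0 2

(re-executing from step 3 with the substitution; state before step 3: [1 1 6 0 0])
3. fire T1 -> [1 1 6 0 0]
4. fire T2 -> [0 2 5 0 1]
5. fire T3 -> [0 1 8 0 1]
6. fire T1 -> [2 1 8 0 1]
7. fire T2 -> [1 2 7 0 2]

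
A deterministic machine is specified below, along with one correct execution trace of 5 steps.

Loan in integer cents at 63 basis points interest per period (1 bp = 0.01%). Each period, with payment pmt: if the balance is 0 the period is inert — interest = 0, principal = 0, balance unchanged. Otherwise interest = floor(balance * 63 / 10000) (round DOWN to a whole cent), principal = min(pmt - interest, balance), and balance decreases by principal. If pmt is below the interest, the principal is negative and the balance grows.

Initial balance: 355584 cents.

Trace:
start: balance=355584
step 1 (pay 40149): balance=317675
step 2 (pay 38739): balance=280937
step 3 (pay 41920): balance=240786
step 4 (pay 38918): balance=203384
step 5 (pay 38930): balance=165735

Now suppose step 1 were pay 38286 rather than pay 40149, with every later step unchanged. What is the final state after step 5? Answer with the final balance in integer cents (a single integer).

167646

(re-executing from step 1 with the substitution; state before step 1: balance=355584)
step 1 (pay 38286): balance=319538
step 2 (pay 38739): balance=282812
step 3 (pay 41920): balance=242673
step 4 (pay 38918): balance=205283
step 5 (pay 38930): balance=167646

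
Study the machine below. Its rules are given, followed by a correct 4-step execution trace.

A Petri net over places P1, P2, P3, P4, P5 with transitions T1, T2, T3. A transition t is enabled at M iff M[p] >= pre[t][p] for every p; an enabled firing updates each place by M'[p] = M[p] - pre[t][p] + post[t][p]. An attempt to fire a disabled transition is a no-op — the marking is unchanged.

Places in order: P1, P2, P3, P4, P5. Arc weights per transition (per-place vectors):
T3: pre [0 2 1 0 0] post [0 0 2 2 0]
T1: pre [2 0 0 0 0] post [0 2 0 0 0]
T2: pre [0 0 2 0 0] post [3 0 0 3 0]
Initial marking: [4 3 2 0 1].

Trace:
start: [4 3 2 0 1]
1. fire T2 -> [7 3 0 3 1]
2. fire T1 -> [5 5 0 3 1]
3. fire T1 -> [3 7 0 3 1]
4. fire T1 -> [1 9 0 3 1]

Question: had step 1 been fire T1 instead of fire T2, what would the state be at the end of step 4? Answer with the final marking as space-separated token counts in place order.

0 7 2 0 1

(re-executing from step 1 with the substitution; state before step 1: [4 3 2 0 1])
1. fire T1 -> [2 5 2 0 1]
2. fire T1 -> [0 7 2 0 1]
3. fire T1 -> [0 7 2 0 1]
4. fire T1 -> [0 7 2 0 1]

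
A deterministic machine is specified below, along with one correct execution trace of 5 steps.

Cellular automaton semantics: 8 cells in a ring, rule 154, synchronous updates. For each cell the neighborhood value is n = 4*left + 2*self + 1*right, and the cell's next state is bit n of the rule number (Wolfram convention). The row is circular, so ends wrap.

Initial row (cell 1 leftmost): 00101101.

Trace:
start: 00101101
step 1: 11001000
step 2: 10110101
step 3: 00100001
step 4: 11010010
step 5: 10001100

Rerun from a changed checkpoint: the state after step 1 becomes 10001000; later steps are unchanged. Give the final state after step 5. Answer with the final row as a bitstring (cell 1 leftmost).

00000000

state after step 1 := 10001000
step 2: 01010101
step 3: 00000000
step 4: 00000000
step 5: 00000000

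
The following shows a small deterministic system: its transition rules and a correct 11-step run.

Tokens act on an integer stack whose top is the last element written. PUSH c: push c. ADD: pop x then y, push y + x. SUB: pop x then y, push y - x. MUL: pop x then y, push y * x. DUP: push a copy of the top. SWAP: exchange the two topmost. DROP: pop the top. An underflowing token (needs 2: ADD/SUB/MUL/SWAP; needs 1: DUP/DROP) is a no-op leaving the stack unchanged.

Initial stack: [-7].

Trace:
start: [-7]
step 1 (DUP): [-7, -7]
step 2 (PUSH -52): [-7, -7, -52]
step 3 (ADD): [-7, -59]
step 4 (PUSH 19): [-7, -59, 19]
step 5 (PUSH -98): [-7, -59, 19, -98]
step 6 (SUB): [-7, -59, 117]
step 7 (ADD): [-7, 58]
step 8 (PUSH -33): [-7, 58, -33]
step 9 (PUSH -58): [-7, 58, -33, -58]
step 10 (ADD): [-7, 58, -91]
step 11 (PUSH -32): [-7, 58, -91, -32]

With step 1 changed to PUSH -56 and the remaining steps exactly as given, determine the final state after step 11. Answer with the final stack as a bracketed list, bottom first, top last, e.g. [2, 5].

(re-executing from step 1 with the substitution; state before step 1: [-7])
step 1 (PUSH -56): [-7, -56]
step 2 (PUSH -52): [-7, -56, -52]
step 3 (ADD): [-7, -108]
step 4 (PUSH 19): [-7, -108, 19]
step 5 (PUSH -98): [-7, -108, 19, -98]
step 6 (SUB): [-7, -108, 117]
step 7 (ADD): [-7, 9]
step 8 (PUSH -33): [-7, 9, -33]
step 9 (PUSH -58): [-7, 9, -33, -58]
step 10 (ADD): [-7, 9, -91]
step 11 (PUSH -32): [-7, 9, -91, -32]

[-7, 9, -91, -32]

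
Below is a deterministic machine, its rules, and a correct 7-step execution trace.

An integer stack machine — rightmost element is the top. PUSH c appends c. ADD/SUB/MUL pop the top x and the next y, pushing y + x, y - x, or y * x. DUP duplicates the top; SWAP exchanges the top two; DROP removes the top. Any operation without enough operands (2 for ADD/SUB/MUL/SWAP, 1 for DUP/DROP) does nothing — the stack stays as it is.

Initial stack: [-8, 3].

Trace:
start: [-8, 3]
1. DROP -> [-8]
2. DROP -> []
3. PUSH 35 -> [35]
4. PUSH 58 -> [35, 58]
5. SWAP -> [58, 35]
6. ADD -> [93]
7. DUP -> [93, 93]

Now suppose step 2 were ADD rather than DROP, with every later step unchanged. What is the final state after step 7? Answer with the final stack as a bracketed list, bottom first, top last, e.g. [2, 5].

[-8, 93, 93]

(re-executing from step 2 with the substitution; state before step 2: [-8])
2. ADD -> [-8]
3. PUSH 35 -> [-8, 35]
4. PUSH 58 -> [-8, 35, 58]
5. SWAP -> [-8, 58, 35]
6. ADD -> [-8, 93]
7. DUP -> [-8, 93, 93]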